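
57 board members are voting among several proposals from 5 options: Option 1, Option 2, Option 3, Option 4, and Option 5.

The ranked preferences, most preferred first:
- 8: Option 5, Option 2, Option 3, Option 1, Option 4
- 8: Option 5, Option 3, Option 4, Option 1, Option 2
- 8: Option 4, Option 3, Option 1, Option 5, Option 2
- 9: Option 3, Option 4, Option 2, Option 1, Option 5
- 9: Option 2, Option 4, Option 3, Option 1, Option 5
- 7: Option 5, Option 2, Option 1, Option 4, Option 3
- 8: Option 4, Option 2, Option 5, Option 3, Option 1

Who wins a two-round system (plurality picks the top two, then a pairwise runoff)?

Round 1 first-place votes: Option 1 0, Option 2 9, Option 3 9, Option 4 16, Option 5 23. Option 5 and Option 4 advance.
Runoff: Option 5 is ranked above Option 4 on 23 ballots, Option 4 above Option 5 on 34.

Option 4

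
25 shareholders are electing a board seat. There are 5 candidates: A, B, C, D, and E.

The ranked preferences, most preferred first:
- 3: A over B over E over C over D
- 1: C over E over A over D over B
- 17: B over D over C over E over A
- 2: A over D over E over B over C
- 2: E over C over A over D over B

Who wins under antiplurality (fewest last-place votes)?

E

Last-place votes: A 17, B 3, C 2, D 3, E 0.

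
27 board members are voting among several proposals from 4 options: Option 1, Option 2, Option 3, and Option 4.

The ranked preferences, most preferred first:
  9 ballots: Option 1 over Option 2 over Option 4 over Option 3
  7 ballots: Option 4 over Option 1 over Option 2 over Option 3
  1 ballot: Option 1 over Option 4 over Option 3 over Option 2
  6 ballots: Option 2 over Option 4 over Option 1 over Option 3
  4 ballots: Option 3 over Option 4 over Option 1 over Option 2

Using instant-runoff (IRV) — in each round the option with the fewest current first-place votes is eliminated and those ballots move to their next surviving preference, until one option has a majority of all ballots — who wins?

Round 1: Option 1 10, Option 2 6, Option 3 4, Option 4 7. Option 3 eliminated.
Round 2: Option 1 10, Option 2 6, Option 4 11. Option 2 eliminated.
Round 3: Option 1 10, Option 4 17. Option 4 has a majority (≥14).

Option 4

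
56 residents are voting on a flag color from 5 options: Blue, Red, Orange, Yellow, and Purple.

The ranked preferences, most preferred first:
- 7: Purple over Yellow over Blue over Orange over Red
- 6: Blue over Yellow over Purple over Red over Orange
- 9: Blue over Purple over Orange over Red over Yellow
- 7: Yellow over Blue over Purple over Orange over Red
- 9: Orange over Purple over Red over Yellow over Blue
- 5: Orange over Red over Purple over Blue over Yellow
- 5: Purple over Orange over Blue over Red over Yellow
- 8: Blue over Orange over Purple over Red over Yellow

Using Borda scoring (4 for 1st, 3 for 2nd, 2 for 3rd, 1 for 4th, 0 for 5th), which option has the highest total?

Blue: 7×2 + 6×4 + 9×4 + 7×3 + 9×0 + 5×1 + 5×2 + 8×4 = 142
Red: 7×0 + 6×1 + 9×1 + 7×0 + 9×2 + 5×3 + 5×1 + 8×1 = 61
Orange: 7×1 + 6×0 + 9×2 + 7×1 + 9×4 + 5×4 + 5×3 + 8×3 = 127
Yellow: 7×3 + 6×3 + 9×0 + 7×4 + 9×1 + 5×0 + 5×0 + 8×0 = 76
Purple: 7×4 + 6×2 + 9×3 + 7×2 + 9×3 + 5×2 + 5×4 + 8×2 = 154

Purple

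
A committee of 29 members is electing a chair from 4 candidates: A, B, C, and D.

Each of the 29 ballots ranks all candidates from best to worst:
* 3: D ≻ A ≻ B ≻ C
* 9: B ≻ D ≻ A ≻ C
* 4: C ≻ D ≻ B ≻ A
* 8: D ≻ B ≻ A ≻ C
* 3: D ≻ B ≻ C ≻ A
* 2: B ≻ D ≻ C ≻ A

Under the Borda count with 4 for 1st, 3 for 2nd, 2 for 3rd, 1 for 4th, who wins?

A: 3×3 + 9×2 + 4×1 + 8×2 + 3×1 + 2×1 = 52
B: 3×2 + 9×4 + 4×2 + 8×3 + 3×3 + 2×4 = 91
C: 3×1 + 9×1 + 4×4 + 8×1 + 3×2 + 2×2 = 46
D: 3×4 + 9×3 + 4×3 + 8×4 + 3×4 + 2×3 = 101

D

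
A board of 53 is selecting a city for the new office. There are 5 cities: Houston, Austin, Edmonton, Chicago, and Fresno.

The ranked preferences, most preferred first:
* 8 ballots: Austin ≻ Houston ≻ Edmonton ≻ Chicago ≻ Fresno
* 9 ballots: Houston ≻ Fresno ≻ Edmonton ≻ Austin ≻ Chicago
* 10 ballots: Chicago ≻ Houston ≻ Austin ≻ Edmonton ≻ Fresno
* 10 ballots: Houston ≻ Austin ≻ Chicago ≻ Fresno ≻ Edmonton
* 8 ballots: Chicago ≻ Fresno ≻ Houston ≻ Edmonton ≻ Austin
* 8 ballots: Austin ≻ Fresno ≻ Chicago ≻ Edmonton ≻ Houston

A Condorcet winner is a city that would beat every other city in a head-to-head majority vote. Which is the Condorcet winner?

Houston vs Austin: 37–16
Houston vs Edmonton: 45–8
Houston vs Chicago: 27–26
Houston vs Fresno: 37–16
Houston beats every other city.

Houston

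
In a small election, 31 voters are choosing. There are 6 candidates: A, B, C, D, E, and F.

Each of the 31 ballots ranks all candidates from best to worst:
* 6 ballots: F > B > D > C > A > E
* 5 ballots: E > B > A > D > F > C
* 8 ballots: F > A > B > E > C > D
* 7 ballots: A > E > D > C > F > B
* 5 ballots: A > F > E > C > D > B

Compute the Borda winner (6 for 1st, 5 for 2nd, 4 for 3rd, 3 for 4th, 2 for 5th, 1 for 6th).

A

A: 6×2 + 5×4 + 8×5 + 7×6 + 5×6 = 144
B: 6×5 + 5×5 + 8×4 + 7×1 + 5×1 = 99
C: 6×3 + 5×1 + 8×2 + 7×3 + 5×3 = 75
D: 6×4 + 5×3 + 8×1 + 7×4 + 5×2 = 85
E: 6×1 + 5×6 + 8×3 + 7×5 + 5×4 = 115
F: 6×6 + 5×2 + 8×6 + 7×2 + 5×5 = 133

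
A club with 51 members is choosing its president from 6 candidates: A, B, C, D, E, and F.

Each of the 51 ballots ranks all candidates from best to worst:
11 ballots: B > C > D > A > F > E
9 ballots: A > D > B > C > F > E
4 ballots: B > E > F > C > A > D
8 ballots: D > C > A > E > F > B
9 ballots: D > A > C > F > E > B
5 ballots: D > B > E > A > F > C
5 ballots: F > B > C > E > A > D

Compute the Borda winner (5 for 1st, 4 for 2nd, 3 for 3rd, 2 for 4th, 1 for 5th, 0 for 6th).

A: 11×2 + 9×5 + 4×1 + 8×3 + 9×4 + 5×2 + 5×1 = 146
B: 11×5 + 9×3 + 4×5 + 8×0 + 9×0 + 5×4 + 5×4 = 142
C: 11×4 + 9×2 + 4×2 + 8×4 + 9×3 + 5×0 + 5×3 = 144
D: 11×3 + 9×4 + 4×0 + 8×5 + 9×5 + 5×5 + 5×0 = 179
E: 11×0 + 9×0 + 4×4 + 8×2 + 9×1 + 5×3 + 5×2 = 66
F: 11×1 + 9×1 + 4×3 + 8×1 + 9×2 + 5×1 + 5×5 = 88

D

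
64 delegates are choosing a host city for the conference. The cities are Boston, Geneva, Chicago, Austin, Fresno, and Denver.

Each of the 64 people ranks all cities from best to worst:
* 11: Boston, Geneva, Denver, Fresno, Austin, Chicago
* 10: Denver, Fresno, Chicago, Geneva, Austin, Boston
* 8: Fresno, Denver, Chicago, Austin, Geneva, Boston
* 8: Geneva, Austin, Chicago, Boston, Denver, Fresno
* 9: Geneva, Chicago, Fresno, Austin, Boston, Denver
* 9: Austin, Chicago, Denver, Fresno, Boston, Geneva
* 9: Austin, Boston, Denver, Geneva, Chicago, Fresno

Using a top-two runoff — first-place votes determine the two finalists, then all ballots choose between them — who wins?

Round 1 first-place votes: Boston 11, Geneva 17, Chicago 0, Austin 18, Fresno 8, Denver 10. Austin and Geneva advance.
Runoff: Austin is ranked above Geneva on 26 ballots, Geneva above Austin on 38.

Geneva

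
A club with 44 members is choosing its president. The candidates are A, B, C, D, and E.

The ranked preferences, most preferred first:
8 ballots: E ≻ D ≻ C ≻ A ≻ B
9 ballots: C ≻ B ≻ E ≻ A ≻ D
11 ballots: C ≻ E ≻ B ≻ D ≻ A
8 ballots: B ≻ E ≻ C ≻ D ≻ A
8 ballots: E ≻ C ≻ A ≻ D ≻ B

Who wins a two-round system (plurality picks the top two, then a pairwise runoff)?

Round 1 first-place votes: A 0, B 8, C 20, D 0, E 16. C and E advance.
Runoff: C is ranked above E on 20 ballots, E above C on 24.

E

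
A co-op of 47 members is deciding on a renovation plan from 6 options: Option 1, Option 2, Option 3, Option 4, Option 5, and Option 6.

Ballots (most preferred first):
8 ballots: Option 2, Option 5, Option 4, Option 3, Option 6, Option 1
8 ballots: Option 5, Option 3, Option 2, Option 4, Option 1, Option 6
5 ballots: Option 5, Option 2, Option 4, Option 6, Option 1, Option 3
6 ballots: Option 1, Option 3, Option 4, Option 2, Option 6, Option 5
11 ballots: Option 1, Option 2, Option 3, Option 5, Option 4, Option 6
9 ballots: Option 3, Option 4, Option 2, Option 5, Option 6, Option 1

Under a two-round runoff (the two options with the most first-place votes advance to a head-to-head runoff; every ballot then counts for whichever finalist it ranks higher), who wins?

Round 1 first-place votes: Option 1 17, Option 2 8, Option 3 9, Option 4 0, Option 5 13, Option 6 0. Option 1 and Option 5 advance.
Runoff: Option 1 is ranked above Option 5 on 17 ballots, Option 5 above Option 1 on 30.

Option 5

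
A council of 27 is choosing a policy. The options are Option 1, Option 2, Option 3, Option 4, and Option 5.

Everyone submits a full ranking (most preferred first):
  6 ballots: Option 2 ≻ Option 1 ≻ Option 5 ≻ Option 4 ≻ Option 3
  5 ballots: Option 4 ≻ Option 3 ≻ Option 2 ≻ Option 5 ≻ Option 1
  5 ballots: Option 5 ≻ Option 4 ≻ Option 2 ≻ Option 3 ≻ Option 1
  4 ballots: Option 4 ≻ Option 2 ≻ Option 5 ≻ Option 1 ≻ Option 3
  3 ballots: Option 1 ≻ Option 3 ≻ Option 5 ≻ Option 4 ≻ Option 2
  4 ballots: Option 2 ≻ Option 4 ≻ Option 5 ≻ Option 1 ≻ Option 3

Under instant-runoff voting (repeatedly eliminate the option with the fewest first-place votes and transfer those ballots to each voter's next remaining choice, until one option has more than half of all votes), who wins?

Round 1: Option 1 3, Option 2 10, Option 3 0, Option 4 9, Option 5 5. Option 3 eliminated.
Round 2: Option 1 3, Option 2 10, Option 4 9, Option 5 5. Option 1 eliminated.
Round 3: Option 2 10, Option 4 9, Option 5 8. Option 5 eliminated.
Round 4: Option 2 10, Option 4 17. Option 4 has a majority (≥14).

Option 4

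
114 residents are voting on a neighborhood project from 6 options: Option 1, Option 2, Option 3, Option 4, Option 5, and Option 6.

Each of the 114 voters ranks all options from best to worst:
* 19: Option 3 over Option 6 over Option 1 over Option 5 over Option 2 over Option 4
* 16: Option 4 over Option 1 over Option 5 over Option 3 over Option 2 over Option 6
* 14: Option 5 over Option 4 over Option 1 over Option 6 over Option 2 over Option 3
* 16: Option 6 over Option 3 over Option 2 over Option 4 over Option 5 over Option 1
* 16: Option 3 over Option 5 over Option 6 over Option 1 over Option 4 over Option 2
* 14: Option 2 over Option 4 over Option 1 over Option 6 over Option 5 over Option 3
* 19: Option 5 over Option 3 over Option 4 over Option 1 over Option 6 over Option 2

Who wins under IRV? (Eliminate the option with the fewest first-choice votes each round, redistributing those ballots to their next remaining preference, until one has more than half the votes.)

Option 5

Round 1: Option 1 0, Option 2 14, Option 3 35, Option 4 16, Option 5 33, Option 6 16. Option 1 eliminated.
Round 2: Option 2 14, Option 3 35, Option 4 16, Option 5 33, Option 6 16. Option 2 eliminated.
Round 3: Option 3 35, Option 4 30, Option 5 33, Option 6 16. Option 6 eliminated.
Round 4: Option 3 51, Option 4 30, Option 5 33. Option 4 eliminated.
Round 5: Option 3 51, Option 5 63. Option 5 has a majority (≥58).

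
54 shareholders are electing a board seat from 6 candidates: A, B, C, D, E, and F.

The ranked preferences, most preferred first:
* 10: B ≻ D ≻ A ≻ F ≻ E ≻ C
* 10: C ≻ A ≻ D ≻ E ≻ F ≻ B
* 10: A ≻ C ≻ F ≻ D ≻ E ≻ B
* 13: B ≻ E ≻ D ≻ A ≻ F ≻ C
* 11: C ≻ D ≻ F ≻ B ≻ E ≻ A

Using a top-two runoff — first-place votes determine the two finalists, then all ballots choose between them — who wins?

Round 1 first-place votes: A 10, B 23, C 21, D 0, E 0, F 0. B and C advance.
Runoff: B is ranked above C on 23 ballots, C above B on 31.

C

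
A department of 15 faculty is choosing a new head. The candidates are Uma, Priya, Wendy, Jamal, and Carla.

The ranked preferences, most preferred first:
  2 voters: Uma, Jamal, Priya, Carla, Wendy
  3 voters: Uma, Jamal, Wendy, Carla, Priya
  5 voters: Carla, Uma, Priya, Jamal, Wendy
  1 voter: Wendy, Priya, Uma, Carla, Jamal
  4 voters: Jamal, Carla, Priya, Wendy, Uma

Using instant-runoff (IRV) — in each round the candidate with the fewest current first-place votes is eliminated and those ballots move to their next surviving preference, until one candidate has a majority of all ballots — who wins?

Round 1: Uma 5, Priya 0, Wendy 1, Jamal 4, Carla 5. Priya eliminated.
Round 2: Uma 5, Wendy 1, Jamal 4, Carla 5. Wendy eliminated.
Round 3: Uma 6, Jamal 4, Carla 5. Jamal eliminated.
Round 4: Uma 6, Carla 9. Carla has a majority (≥8).

Carla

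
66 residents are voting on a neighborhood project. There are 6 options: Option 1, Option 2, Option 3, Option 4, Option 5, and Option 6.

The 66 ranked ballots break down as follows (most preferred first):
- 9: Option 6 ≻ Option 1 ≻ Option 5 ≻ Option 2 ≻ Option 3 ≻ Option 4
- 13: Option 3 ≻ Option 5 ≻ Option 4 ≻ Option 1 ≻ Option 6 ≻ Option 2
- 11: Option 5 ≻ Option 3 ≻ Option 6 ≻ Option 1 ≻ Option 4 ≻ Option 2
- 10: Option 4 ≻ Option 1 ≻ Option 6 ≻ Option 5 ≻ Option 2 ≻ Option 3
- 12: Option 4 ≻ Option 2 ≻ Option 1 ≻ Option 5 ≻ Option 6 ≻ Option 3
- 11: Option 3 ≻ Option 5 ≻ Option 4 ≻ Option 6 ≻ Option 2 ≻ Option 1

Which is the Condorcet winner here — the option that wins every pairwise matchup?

Option 5 vs Option 1: 35–31
Option 5 vs Option 2: 54–12
Option 5 vs Option 3: 42–24
Option 5 vs Option 4: 44–22
Option 5 vs Option 6: 47–19
Option 5 beats every other option.

Option 5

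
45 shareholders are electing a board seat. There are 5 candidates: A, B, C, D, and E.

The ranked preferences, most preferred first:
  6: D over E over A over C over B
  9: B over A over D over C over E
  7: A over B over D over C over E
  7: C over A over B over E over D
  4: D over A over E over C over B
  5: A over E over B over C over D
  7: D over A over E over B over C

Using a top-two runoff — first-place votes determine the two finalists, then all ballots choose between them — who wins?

Round 1 first-place votes: A 12, B 9, C 7, D 17, E 0. D and A advance.
Runoff: D is ranked above A on 17 ballots, A above D on 28.

A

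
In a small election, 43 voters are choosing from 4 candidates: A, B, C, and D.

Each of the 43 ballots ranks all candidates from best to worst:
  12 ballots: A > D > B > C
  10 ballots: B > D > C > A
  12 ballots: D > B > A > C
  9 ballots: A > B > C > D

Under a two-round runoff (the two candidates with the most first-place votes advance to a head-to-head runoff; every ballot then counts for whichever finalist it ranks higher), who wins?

D

Round 1 first-place votes: A 21, B 10, C 0, D 12. A and D advance.
Runoff: A is ranked above D on 21 ballots, D above A on 22.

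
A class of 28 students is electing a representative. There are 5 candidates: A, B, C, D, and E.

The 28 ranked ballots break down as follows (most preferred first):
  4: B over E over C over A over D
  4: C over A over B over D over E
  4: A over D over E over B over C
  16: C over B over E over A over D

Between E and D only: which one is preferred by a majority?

E is ranked above D on 20 ballots; D above E on 8.

E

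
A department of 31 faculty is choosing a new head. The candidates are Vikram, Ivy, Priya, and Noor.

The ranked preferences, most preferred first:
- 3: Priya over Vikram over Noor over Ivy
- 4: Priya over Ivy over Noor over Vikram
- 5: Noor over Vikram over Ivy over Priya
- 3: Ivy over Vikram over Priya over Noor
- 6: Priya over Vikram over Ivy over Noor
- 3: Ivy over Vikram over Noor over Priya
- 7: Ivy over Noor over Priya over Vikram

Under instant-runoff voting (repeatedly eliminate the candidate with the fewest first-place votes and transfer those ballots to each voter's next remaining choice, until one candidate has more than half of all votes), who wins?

Round 1: Vikram 0, Ivy 13, Priya 13, Noor 5. Vikram eliminated.
Round 2: Ivy 13, Priya 13, Noor 5. Noor eliminated.
Round 3: Ivy 18, Priya 13. Ivy has a majority (≥16).

Ivy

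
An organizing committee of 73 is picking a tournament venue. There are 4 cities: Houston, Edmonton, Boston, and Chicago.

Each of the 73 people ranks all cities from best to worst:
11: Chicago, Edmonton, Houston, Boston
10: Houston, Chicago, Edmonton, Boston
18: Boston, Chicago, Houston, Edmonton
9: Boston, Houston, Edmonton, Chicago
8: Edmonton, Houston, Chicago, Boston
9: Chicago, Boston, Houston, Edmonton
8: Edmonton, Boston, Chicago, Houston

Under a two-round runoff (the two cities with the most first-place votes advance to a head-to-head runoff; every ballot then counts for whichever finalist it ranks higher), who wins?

Chicago

Round 1 first-place votes: Houston 10, Edmonton 16, Boston 27, Chicago 20. Boston and Chicago advance.
Runoff: Boston is ranked above Chicago on 35 ballots, Chicago above Boston on 38.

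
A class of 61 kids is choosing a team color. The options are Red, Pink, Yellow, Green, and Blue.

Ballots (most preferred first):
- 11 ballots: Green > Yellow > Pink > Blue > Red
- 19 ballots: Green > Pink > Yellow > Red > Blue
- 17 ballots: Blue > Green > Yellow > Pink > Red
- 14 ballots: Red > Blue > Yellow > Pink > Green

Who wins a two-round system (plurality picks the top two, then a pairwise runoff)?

Blue

Round 1 first-place votes: Red 14, Pink 0, Yellow 0, Green 30, Blue 17. Green and Blue advance.
Runoff: Green is ranked above Blue on 30 ballots, Blue above Green on 31.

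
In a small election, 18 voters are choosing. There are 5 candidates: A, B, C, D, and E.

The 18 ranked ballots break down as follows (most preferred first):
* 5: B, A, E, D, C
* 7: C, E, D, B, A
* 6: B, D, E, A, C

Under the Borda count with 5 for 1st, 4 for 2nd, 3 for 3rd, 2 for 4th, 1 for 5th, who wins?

B

A: 5×4 + 7×1 + 6×2 = 39
B: 5×5 + 7×2 + 6×5 = 69
C: 5×1 + 7×5 + 6×1 = 46
D: 5×2 + 7×3 + 6×4 = 55
E: 5×3 + 7×4 + 6×3 = 61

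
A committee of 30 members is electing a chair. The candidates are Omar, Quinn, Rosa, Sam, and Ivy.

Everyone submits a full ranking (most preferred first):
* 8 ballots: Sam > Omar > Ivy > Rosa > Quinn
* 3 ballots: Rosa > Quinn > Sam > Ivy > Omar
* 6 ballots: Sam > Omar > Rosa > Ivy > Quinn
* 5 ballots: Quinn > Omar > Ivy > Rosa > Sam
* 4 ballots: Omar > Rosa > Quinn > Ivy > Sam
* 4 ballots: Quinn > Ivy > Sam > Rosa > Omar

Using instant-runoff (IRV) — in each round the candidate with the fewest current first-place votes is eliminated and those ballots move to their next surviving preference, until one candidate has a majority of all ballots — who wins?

Quinn

Round 1: Omar 4, Quinn 9, Rosa 3, Sam 14, Ivy 0. Ivy eliminated.
Round 2: Omar 4, Quinn 9, Rosa 3, Sam 14. Rosa eliminated.
Round 3: Omar 4, Quinn 12, Sam 14. Omar eliminated.
Round 4: Quinn 16, Sam 14. Quinn has a majority (≥16).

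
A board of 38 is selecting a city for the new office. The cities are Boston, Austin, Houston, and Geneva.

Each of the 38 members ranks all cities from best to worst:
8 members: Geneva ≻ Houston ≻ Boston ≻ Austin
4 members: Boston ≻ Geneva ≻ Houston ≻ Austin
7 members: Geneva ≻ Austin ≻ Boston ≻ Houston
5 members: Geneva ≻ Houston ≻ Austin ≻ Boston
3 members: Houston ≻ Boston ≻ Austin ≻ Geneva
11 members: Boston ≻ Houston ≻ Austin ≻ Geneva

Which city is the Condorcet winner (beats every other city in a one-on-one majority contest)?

Geneva vs Boston: 20–18
Geneva vs Austin: 24–14
Geneva vs Houston: 24–14
Geneva beats every other city.

Geneva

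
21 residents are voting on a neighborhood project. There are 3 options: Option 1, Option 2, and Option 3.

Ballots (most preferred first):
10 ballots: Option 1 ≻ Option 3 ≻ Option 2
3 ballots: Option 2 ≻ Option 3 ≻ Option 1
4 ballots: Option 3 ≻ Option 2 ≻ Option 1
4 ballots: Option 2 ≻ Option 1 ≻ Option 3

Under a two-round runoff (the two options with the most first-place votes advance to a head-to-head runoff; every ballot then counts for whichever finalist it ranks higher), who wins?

Round 1 first-place votes: Option 1 10, Option 2 7, Option 3 4. Option 1 and Option 2 advance.
Runoff: Option 1 is ranked above Option 2 on 10 ballots, Option 2 above Option 1 on 11.

Option 2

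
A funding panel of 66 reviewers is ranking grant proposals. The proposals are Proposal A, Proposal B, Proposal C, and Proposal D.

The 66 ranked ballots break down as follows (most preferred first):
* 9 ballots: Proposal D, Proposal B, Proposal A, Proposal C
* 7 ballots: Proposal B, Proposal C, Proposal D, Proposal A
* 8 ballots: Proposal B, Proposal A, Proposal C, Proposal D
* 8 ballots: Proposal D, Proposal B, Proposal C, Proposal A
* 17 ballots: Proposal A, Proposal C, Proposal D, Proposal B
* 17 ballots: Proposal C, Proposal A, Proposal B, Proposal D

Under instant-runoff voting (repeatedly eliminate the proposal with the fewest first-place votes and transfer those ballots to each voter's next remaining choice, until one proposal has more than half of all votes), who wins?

Round 1: Proposal A 17, Proposal B 15, Proposal C 17, Proposal D 17. Proposal B eliminated.
Round 2: Proposal A 25, Proposal C 24, Proposal D 17. Proposal D eliminated.
Round 3: Proposal A 34, Proposal C 32. Proposal A has a majority (≥34).

Proposal A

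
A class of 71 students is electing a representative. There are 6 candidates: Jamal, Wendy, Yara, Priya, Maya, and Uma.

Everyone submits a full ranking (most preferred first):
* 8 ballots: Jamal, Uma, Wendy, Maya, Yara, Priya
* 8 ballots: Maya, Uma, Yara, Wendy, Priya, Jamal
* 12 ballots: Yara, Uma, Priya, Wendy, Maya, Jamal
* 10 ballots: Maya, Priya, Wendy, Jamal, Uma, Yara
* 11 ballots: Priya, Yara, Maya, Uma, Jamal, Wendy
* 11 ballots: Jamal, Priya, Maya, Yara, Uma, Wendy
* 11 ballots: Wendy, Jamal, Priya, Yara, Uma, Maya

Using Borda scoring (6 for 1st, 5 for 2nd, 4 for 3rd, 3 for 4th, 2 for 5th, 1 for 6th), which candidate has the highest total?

Priya

Jamal: 8×6 + 8×1 + 12×1 + 10×3 + 11×2 + 11×6 + 11×5 = 241
Wendy: 8×4 + 8×3 + 12×3 + 10×4 + 11×1 + 11×1 + 11×6 = 220
Yara: 8×2 + 8×4 + 12×6 + 10×1 + 11×5 + 11×3 + 11×3 = 251
Priya: 8×1 + 8×2 + 12×4 + 10×5 + 11×6 + 11×5 + 11×4 = 287
Maya: 8×3 + 8×6 + 12×2 + 10×6 + 11×4 + 11×4 + 11×1 = 255
Uma: 8×5 + 8×5 + 12×5 + 10×2 + 11×3 + 11×2 + 11×2 = 237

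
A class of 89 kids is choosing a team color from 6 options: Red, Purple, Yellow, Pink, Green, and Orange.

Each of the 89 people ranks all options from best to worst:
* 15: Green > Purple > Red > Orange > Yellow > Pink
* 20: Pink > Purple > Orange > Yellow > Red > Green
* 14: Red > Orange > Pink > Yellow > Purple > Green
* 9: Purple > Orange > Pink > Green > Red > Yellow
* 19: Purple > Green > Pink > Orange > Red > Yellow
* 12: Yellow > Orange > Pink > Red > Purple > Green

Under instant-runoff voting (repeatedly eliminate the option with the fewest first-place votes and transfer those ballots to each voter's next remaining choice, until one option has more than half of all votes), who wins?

Round 1: Red 14, Purple 28, Yellow 12, Pink 20, Green 15, Orange 0. Orange eliminated.
Round 2: Red 14, Purple 28, Yellow 12, Pink 20, Green 15. Yellow eliminated.
Round 3: Red 14, Purple 28, Pink 32, Green 15. Red eliminated.
Round 4: Purple 28, Pink 46, Green 15. Pink has a majority (≥45).

Pink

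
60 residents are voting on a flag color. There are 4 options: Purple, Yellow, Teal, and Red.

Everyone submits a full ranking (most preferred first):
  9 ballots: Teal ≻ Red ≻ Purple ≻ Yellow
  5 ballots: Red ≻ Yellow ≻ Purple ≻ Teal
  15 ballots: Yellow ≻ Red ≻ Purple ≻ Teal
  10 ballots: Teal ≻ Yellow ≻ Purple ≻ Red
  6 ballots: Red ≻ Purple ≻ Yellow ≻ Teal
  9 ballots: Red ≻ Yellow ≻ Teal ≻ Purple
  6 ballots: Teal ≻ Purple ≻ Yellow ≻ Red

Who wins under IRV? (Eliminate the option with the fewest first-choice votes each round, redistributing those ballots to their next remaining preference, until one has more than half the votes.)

Round 1: Purple 0, Yellow 15, Teal 25, Red 20. Purple eliminated.
Round 2: Yellow 15, Teal 25, Red 20. Yellow eliminated.
Round 3: Teal 25, Red 35. Red has a majority (≥31).

Red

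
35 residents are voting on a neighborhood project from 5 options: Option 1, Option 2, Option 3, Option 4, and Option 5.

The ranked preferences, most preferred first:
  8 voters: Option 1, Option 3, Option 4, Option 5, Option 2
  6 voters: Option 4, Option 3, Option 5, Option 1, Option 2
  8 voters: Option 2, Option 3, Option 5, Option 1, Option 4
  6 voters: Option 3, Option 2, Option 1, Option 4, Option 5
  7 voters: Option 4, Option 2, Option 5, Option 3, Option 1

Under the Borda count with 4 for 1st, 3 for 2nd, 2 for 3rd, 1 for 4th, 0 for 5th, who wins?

Option 3

Option 1: 8×4 + 6×1 + 8×1 + 6×2 + 7×0 = 58
Option 2: 8×0 + 6×0 + 8×4 + 6×3 + 7×3 = 71
Option 3: 8×3 + 6×3 + 8×3 + 6×4 + 7×1 = 97
Option 4: 8×2 + 6×4 + 8×0 + 6×1 + 7×4 = 74
Option 5: 8×1 + 6×2 + 8×2 + 6×0 + 7×2 = 50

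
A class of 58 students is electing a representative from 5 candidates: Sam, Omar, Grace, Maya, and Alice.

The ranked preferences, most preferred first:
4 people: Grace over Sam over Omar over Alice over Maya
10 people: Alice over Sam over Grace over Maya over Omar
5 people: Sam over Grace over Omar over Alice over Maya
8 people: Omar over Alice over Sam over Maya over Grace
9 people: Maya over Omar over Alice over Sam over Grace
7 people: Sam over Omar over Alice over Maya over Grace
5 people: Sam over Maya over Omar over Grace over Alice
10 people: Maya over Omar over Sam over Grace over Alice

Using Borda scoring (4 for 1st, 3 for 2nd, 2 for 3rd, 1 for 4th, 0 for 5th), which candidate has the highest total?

Sam

Sam: 4×3 + 10×3 + 5×4 + 8×2 + 9×1 + 7×4 + 5×4 + 10×2 = 155
Omar: 4×2 + 10×0 + 5×2 + 8×4 + 9×3 + 7×3 + 5×2 + 10×3 = 138
Grace: 4×4 + 10×2 + 5×3 + 8×0 + 9×0 + 7×0 + 5×1 + 10×1 = 66
Maya: 4×0 + 10×1 + 5×0 + 8×1 + 9×4 + 7×1 + 5×3 + 10×4 = 116
Alice: 4×1 + 10×4 + 5×1 + 8×3 + 9×2 + 7×2 + 5×0 + 10×0 = 105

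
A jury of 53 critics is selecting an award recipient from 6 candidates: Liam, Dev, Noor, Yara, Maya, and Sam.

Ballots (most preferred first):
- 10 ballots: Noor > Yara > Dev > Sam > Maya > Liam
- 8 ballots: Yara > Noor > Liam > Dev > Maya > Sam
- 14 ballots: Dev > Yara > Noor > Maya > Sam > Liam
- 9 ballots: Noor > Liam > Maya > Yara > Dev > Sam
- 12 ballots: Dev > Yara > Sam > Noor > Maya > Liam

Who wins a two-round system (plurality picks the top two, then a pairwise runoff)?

Round 1 first-place votes: Liam 0, Dev 26, Noor 19, Yara 8, Maya 0, Sam 0. Dev and Noor advance.
Runoff: Dev is ranked above Noor on 26 ballots, Noor above Dev on 27.

Noor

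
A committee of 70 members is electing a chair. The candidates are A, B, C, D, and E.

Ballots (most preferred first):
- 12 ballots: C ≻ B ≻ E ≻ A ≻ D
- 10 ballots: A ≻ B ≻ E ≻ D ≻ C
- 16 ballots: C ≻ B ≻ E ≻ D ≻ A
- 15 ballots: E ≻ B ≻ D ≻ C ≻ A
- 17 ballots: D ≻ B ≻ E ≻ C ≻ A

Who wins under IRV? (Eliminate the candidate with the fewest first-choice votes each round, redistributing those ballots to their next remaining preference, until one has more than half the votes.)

Round 1: A 10, B 0, C 28, D 17, E 15. B eliminated.
Round 2: A 10, C 28, D 17, E 15. A eliminated.
Round 3: C 28, D 17, E 25. D eliminated.
Round 4: C 28, E 42. E has a majority (≥36).

E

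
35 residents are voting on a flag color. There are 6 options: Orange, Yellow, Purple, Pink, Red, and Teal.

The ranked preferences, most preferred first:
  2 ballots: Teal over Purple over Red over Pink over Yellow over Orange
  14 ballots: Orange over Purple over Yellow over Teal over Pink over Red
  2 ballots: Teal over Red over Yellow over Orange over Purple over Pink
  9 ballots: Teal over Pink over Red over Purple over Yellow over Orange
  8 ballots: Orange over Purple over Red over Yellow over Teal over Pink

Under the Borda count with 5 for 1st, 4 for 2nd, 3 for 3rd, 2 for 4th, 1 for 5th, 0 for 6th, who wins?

Orange: 2×0 + 14×5 + 2×2 + 9×0 + 8×5 = 114
Yellow: 2×1 + 14×3 + 2×3 + 9×1 + 8×2 = 75
Purple: 2×4 + 14×4 + 2×1 + 9×2 + 8×4 = 116
Pink: 2×2 + 14×1 + 2×0 + 9×4 + 8×0 = 54
Red: 2×3 + 14×0 + 2×4 + 9×3 + 8×3 = 65
Teal: 2×5 + 14×2 + 2×5 + 9×5 + 8×1 = 101

Purple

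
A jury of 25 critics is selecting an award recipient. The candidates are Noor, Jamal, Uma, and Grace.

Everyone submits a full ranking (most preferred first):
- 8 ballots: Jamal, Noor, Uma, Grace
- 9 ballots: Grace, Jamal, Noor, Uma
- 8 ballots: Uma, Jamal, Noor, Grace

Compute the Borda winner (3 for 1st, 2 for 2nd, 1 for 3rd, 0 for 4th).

Noor: 8×2 + 9×1 + 8×1 = 33
Jamal: 8×3 + 9×2 + 8×2 = 58
Uma: 8×1 + 9×0 + 8×3 = 32
Grace: 8×0 + 9×3 + 8×0 = 27

Jamal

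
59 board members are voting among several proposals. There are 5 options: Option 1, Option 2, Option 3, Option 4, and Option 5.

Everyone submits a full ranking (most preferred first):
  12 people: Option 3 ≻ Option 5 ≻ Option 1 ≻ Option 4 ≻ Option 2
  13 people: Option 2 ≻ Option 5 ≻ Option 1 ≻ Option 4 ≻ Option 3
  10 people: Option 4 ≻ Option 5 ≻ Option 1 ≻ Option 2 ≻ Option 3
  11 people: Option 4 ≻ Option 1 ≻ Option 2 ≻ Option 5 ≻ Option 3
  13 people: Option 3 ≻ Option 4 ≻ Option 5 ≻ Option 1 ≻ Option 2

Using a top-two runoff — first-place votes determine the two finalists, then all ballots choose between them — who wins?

Round 1 first-place votes: Option 1 0, Option 2 13, Option 3 25, Option 4 21, Option 5 0. Option 3 and Option 4 advance.
Runoff: Option 3 is ranked above Option 4 on 25 ballots, Option 4 above Option 3 on 34.

Option 4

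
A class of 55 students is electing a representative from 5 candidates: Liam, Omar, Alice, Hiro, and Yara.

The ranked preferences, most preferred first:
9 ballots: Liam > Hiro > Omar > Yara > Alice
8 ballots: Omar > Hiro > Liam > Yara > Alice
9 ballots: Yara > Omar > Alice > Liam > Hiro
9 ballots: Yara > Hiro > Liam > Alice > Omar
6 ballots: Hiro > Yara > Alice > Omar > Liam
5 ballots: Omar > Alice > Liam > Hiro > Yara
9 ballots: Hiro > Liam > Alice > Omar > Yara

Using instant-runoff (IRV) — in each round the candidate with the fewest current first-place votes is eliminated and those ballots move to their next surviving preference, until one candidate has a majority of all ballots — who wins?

Hiro

Round 1: Liam 9, Omar 13, Alice 0, Hiro 15, Yara 18. Alice eliminated.
Round 2: Liam 9, Omar 13, Hiro 15, Yara 18. Liam eliminated.
Round 3: Omar 13, Hiro 24, Yara 18. Omar eliminated.
Round 4: Hiro 37, Yara 18. Hiro has a majority (≥28).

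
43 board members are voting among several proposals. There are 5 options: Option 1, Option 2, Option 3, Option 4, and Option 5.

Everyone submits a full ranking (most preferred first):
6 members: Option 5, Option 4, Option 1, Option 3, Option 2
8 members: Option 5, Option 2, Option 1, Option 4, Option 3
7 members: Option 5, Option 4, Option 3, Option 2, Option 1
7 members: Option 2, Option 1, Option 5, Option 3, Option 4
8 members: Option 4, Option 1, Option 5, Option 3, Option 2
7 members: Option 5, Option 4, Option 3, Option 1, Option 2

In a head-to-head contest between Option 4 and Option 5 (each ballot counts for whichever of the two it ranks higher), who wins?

Option 5

Option 4 is ranked above Option 5 on 8 ballots; Option 5 above Option 4 on 35.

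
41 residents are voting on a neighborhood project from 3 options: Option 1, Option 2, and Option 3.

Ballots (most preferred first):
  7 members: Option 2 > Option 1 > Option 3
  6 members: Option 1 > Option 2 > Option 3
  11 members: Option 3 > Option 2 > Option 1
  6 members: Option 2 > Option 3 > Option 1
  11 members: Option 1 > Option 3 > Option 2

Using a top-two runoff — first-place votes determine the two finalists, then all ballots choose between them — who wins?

Round 1 first-place votes: Option 1 17, Option 2 13, Option 3 11. Option 1 and Option 2 advance.
Runoff: Option 1 is ranked above Option 2 on 17 ballots, Option 2 above Option 1 on 24.

Option 2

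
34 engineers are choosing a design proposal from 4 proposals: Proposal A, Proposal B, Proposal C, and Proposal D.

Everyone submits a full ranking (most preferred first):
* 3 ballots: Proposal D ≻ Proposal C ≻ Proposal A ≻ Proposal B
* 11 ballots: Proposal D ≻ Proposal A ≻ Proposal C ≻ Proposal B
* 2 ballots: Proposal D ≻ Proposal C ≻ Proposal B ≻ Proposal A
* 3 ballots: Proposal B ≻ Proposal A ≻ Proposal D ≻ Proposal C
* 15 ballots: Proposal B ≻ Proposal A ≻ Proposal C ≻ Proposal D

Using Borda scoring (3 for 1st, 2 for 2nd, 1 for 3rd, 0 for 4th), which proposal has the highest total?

Proposal A: 3×1 + 11×2 + 2×0 + 3×2 + 15×2 = 61
Proposal B: 3×0 + 11×0 + 2×1 + 3×3 + 15×3 = 56
Proposal C: 3×2 + 11×1 + 2×2 + 3×0 + 15×1 = 36
Proposal D: 3×3 + 11×3 + 2×3 + 3×1 + 15×0 = 51

Proposal A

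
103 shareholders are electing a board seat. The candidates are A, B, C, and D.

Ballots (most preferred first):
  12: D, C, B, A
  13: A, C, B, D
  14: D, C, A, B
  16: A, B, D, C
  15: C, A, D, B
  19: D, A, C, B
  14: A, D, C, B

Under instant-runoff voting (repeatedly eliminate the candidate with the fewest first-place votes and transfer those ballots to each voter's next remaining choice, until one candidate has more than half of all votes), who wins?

A

Round 1: A 43, B 0, C 15, D 45. B eliminated.
Round 2: A 43, C 15, D 45. C eliminated.
Round 3: A 58, D 45. A has a majority (≥52).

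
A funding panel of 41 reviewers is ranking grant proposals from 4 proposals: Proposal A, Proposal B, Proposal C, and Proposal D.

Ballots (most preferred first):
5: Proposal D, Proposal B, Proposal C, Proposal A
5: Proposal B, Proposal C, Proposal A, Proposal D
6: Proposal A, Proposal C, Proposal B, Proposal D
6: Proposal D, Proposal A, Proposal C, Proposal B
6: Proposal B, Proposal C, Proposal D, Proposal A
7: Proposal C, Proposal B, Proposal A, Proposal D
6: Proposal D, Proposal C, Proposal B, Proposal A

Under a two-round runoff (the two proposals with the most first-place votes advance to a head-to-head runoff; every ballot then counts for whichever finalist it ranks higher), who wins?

Proposal B

Round 1 first-place votes: Proposal A 6, Proposal B 11, Proposal C 7, Proposal D 17. Proposal D and Proposal B advance.
Runoff: Proposal D is ranked above Proposal B on 17 ballots, Proposal B above Proposal D on 24.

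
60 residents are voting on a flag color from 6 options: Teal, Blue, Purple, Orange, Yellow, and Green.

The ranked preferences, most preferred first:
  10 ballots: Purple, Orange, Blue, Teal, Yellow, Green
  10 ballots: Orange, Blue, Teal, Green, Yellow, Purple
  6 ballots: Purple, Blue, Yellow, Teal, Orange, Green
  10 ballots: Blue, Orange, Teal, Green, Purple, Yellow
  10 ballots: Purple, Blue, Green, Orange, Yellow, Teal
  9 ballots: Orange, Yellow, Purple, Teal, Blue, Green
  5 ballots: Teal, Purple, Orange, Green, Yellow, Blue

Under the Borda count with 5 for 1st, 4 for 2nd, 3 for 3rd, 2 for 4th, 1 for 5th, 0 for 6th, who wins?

Orange

Teal: 10×2 + 10×3 + 6×2 + 10×3 + 10×0 + 9×2 + 5×5 = 135
Blue: 10×3 + 10×4 + 6×4 + 10×5 + 10×4 + 9×1 + 5×0 = 193
Purple: 10×5 + 10×0 + 6×5 + 10×1 + 10×5 + 9×3 + 5×4 = 187
Orange: 10×4 + 10×5 + 6×1 + 10×4 + 10×2 + 9×5 + 5×3 = 216
Yellow: 10×1 + 10×1 + 6×3 + 10×0 + 10×1 + 9×4 + 5×1 = 89
Green: 10×0 + 10×2 + 6×0 + 10×2 + 10×3 + 9×0 + 5×2 = 80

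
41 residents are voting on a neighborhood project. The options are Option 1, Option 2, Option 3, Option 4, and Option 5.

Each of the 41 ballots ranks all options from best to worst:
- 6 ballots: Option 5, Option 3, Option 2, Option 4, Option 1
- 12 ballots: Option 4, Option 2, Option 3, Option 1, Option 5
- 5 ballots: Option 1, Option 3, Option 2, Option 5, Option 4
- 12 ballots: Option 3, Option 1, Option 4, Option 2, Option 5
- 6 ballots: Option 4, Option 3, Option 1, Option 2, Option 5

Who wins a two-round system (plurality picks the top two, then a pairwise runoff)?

Option 3

Round 1 first-place votes: Option 1 5, Option 2 0, Option 3 12, Option 4 18, Option 5 6. Option 4 and Option 3 advance.
Runoff: Option 4 is ranked above Option 3 on 18 ballots, Option 3 above Option 4 on 23.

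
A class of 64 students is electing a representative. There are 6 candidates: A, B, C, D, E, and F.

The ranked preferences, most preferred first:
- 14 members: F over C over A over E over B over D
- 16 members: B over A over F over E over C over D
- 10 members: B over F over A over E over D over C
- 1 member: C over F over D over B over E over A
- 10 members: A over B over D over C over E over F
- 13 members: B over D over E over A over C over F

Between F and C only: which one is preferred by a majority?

F

F is ranked above C on 40 ballots; C above F on 24.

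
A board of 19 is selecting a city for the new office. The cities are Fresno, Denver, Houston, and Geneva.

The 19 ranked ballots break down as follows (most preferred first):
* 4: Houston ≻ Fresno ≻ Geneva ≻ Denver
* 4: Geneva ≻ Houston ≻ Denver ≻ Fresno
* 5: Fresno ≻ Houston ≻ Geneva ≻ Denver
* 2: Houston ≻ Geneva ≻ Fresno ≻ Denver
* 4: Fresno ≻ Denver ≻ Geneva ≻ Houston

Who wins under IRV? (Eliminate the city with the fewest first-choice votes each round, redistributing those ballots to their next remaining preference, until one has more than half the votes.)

Round 1: Fresno 9, Denver 0, Houston 6, Geneva 4. Denver eliminated.
Round 2: Fresno 9, Houston 6, Geneva 4. Geneva eliminated.
Round 3: Fresno 9, Houston 10. Houston has a majority (≥10).

Houston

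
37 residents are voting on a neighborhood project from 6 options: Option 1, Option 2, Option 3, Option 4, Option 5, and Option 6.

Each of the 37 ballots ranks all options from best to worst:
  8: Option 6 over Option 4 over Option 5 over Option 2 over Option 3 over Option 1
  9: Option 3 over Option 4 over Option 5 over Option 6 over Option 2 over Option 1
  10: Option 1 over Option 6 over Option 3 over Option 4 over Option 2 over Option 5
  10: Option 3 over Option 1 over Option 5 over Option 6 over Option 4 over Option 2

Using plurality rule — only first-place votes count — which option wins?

Option 3

First-place votes: Option 1 10, Option 2 0, Option 3 19, Option 4 0, Option 5 0, Option 6 8.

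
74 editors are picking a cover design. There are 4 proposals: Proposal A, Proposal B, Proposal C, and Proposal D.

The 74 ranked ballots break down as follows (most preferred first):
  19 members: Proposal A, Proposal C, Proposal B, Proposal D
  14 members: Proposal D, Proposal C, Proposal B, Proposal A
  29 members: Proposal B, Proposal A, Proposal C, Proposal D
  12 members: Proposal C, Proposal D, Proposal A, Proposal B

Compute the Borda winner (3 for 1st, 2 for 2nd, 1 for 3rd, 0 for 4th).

Proposal A: 19×3 + 14×0 + 29×2 + 12×1 = 127
Proposal B: 19×1 + 14×1 + 29×3 + 12×0 = 120
Proposal C: 19×2 + 14×2 + 29×1 + 12×3 = 131
Proposal D: 19×0 + 14×3 + 29×0 + 12×2 = 66

Proposal C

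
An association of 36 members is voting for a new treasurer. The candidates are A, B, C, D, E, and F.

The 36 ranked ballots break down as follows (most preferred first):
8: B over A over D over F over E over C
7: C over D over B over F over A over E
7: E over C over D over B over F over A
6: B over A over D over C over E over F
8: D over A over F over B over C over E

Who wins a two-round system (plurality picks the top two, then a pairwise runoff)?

Round 1 first-place votes: A 0, B 14, C 7, D 8, E 7, F 0. B and D advance.
Runoff: B is ranked above D on 14 ballots, D above B on 22.

D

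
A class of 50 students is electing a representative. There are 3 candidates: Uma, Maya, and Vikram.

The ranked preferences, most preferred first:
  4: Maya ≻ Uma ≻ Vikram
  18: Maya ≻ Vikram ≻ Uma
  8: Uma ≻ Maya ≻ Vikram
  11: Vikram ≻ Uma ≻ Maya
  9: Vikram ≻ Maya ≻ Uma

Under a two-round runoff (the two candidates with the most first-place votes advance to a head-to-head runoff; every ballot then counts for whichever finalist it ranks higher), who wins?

Round 1 first-place votes: Uma 8, Maya 22, Vikram 20. Maya and Vikram advance.
Runoff: Maya is ranked above Vikram on 30 ballots, Vikram above Maya on 20.

Maya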